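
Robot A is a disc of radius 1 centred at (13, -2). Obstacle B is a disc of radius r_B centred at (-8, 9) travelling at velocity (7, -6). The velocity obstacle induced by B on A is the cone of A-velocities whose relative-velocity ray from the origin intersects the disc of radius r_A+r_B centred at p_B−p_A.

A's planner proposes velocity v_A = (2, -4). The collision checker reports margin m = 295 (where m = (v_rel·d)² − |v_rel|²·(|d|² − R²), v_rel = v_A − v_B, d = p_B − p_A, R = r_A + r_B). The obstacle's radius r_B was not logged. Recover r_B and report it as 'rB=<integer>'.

m = 295
d = (-21, 11);  v_rel = (-5, 2),  |v_rel|² = 29
v_rel×d = (-5)·(11) − (2)·(-21) = -13
since m = R²·29 − (-13)²:  R² = (169 + 295) / 29 = 16
R = √16 = 4  ⇒  r_B = 4 − 1 = 3

rB=3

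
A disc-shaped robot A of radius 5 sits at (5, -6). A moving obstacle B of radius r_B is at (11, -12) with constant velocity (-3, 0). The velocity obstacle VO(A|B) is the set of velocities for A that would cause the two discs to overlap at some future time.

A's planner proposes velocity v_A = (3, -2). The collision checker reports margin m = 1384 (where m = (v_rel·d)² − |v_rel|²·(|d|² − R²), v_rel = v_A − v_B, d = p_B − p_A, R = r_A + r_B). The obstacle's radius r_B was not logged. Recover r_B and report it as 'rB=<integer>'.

m = 1384
d = (6, -6);  v_rel = (6, -2),  |v_rel|² = 40
v_rel×d = (6)·(-6) − (-2)·(6) = -24
since m = R²·40 − (-24)²:  R² = (576 + 1384) / 40 = 49
R = √49 = 7  ⇒  r_B = 7 − 5 = 2

rB=2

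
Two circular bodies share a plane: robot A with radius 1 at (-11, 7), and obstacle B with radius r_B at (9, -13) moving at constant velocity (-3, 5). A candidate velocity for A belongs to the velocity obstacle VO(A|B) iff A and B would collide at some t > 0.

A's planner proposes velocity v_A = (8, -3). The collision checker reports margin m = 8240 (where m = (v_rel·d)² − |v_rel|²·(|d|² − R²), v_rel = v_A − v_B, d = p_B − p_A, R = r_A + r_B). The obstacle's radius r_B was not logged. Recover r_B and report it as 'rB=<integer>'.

m = 8240
d = (20, -20);  v_rel = (11, -8),  |v_rel|² = 185
v_rel×d = (11)·(-20) − (-8)·(20) = -60
since m = R²·185 − (-60)²:  R² = (3600 + 8240) / 185 = 64
R = √64 = 8  ⇒  r_B = 8 − 1 = 7

rB=7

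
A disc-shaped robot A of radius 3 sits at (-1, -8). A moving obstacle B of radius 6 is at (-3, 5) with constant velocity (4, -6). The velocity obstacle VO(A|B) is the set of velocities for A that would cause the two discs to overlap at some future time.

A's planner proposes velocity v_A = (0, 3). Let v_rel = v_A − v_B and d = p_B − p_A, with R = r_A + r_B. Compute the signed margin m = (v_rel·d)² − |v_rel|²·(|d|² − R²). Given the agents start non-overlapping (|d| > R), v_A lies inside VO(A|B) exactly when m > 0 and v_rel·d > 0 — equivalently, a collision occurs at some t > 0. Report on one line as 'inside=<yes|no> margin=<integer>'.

d = (-2, 13),  |d|² = 173;  R = 3+6 = 9,  c = 173−9² = 92
v_rel = (-4, 9),  |v_rel|² = 97;  v_rel·d = (-4)·(-2) + (9)·(13) = 125
97·t² − 250·t + 92 = 0  ⇒  m = 125² − 97·92 = 6701
m = 6701 > 0,  v_rel·d = 125 > 0  ⇒  inside

inside=yes margin=6701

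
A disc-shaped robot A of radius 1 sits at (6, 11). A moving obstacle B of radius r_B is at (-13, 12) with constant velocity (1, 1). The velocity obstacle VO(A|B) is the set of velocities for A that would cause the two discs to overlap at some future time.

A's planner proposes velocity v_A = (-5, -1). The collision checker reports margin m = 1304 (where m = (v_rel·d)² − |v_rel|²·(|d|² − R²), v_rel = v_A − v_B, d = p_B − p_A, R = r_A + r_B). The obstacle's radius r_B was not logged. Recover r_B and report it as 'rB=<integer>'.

m = 1304
d = (-19, 1);  v_rel = (-6, -2),  |v_rel|² = 40
v_rel×d = (-6)·(1) − (-2)·(-19) = -44
since m = R²·40 − (-44)²:  R² = (1936 + 1304) / 40 = 81
R = √81 = 9  ⇒  r_B = 9 − 1 = 8

rB=8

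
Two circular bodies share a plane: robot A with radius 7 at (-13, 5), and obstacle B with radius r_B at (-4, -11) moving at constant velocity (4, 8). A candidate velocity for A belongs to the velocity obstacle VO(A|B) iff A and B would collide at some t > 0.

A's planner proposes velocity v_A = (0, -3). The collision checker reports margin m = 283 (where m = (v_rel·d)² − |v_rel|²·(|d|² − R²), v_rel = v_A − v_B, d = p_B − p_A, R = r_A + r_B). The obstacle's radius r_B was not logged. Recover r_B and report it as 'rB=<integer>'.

m = 283
d = (9, -16);  v_rel = (-4, -11),  |v_rel|² = 137
v_rel×d = (-4)·(-16) − (-11)·(9) = 163
since m = R²·137 − 163²:  R² = (26569 + 283) / 137 = 196
R = √196 = 14  ⇒  r_B = 14 − 7 = 7

rB=7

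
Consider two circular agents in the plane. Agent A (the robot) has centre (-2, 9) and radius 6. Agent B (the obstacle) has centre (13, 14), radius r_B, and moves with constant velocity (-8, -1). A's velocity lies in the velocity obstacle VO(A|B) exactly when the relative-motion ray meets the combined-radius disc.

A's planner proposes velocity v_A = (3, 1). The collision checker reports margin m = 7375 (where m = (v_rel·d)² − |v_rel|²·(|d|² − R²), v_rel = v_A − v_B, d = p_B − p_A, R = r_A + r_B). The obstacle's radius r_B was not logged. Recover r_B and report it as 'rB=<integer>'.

m = 7375
d = (15, 5);  v_rel = (11, 2),  |v_rel|² = 125
v_rel×d = (11)·(5) − (2)·(15) = 25
since m = R²·125 − 25²:  R² = (625 + 7375) / 125 = 64
R = √64 = 8  ⇒  r_B = 8 − 6 = 2

rB=2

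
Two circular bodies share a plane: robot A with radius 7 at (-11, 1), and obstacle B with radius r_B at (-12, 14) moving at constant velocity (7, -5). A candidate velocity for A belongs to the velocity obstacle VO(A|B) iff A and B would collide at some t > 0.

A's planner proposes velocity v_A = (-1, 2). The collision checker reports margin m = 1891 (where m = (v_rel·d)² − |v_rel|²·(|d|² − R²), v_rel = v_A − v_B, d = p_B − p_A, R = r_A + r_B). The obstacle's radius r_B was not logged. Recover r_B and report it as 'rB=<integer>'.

m = 1891
d = (-1, 13);  v_rel = (-8, 7),  |v_rel|² = 113
v_rel×d = (-8)·(13) − (7)·(-1) = -97
since m = R²·113 − (-97)²:  R² = (9409 + 1891) / 113 = 100
R = √100 = 10  ⇒  r_B = 10 − 7 = 3

rB=3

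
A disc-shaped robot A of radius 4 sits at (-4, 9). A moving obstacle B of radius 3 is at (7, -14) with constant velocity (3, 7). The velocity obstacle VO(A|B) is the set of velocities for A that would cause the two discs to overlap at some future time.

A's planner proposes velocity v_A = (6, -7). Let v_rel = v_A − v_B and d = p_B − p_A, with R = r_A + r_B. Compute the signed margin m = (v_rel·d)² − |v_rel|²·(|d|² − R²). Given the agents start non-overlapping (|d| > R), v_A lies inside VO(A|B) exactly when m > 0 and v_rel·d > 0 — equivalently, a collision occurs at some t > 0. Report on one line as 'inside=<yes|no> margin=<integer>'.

d = (11, -23),  |d|² = 650;  R = 4+3 = 7,  c = 650−7² = 601
v_rel = (3, -14),  |v_rel|² = 205;  v_rel·d = (3)·(11) + (-14)·(-23) = 355
205·t² − 710·t + 601 = 0  ⇒  m = 355² − 205·601 = 2820
m = 2820 > 0,  v_rel·d = 355 > 0  ⇒  inside

inside=yes margin=2820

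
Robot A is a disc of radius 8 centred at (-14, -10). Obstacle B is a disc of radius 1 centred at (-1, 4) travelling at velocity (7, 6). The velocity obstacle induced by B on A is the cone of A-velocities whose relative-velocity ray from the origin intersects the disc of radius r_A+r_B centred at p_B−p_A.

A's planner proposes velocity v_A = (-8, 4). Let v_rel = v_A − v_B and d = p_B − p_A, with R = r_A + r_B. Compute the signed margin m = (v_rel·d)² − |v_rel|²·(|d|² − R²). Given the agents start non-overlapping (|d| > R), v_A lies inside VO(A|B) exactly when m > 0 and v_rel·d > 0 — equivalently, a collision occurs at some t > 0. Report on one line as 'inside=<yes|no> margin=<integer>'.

d = (13, 14),  |d|² = 365;  R = 8+1 = 9,  c = 365−9² = 284
v_rel = (-15, -2),  |v_rel|² = 229;  v_rel·d = (-15)·(13) + (-2)·(14) = -223
229·t² + 446·t + 284 = 0  ⇒  m = (-223)² − 229·284 = -15307
m = -15307 < 0,  v_rel·d = -223 < 0  ⇒  outside

inside=no margin=-15307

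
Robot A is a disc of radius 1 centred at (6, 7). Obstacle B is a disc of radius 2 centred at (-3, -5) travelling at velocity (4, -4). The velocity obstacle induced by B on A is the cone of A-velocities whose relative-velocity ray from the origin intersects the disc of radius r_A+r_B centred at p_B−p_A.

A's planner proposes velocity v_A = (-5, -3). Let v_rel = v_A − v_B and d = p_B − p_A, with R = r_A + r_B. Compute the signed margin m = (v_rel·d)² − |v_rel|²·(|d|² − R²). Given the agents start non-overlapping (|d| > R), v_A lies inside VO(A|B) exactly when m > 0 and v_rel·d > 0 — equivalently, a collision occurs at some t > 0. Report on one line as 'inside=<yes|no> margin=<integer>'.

d = (-9, -12),  |d|² = 225;  R = 1+2 = 3,  c = 225−3² = 216
v_rel = (-9, 1),  |v_rel|² = 82;  v_rel·d = (-9)·(-9) + (1)·(-12) = 69
82·t² − 138·t + 216 = 0  ⇒  m = 69² − 82·216 = -12951
m = -12951 < 0,  v_rel·d = 69 > 0  ⇒  outside

inside=no margin=-12951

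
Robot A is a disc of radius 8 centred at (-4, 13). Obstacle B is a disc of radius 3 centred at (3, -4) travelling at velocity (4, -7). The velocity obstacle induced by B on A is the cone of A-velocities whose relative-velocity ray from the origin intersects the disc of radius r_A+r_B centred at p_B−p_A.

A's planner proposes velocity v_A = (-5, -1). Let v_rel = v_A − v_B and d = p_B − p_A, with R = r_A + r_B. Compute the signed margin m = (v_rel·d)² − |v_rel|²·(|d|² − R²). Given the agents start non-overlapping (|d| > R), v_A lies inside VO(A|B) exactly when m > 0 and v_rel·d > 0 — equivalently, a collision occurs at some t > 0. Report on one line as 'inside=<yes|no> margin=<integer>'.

d = (7, -17),  |d|² = 338;  R = 8+3 = 11,  c = 338−11² = 217
v_rel = (-9, 6),  |v_rel|² = 117;  v_rel·d = (-9)·(7) + (6)·(-17) = -165
117·t² + 330·t + 217 = 0  ⇒  m = (-165)² − 117·217 = 1836
m = 1836 > 0,  v_rel·d = -165 < 0  ⇒  outside

inside=no margin=1836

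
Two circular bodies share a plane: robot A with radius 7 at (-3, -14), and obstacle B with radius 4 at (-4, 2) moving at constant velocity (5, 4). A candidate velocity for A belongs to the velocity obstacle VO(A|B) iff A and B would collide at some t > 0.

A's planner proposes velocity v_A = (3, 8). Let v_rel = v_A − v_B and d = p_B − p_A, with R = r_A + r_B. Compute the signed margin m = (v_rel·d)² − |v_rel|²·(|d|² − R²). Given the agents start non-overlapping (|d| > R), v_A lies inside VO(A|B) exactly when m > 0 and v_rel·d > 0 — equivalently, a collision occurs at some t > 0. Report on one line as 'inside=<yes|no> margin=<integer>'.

d = (-1, 16),  |d|² = 257;  R = 7+4 = 11,  c = 257−11² = 136
v_rel = (-2, 4),  |v_rel|² = 20;  v_rel·d = (-2)·(-1) + (4)·(16) = 66
20·t² − 132·t + 136 = 0  ⇒  m = 66² − 20·136 = 1636
m = 1636 > 0,  v_rel·d = 66 > 0  ⇒  inside

inside=yes margin=1636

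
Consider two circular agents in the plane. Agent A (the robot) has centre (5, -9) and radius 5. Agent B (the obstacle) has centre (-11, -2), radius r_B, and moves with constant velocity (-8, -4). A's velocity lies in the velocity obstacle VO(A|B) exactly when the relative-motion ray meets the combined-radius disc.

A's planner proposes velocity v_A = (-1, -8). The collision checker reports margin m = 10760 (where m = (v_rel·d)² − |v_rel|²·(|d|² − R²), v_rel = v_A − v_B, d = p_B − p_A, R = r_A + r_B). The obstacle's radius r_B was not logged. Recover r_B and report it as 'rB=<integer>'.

m = 10760
d = (-16, 7);  v_rel = (7, -4),  |v_rel|² = 65
v_rel×d = (7)·(7) − (-4)·(-16) = -15
since m = R²·65 − (-15)²:  R² = (225 + 10760) / 65 = 169
R = √169 = 13  ⇒  r_B = 13 − 5 = 8

rB=8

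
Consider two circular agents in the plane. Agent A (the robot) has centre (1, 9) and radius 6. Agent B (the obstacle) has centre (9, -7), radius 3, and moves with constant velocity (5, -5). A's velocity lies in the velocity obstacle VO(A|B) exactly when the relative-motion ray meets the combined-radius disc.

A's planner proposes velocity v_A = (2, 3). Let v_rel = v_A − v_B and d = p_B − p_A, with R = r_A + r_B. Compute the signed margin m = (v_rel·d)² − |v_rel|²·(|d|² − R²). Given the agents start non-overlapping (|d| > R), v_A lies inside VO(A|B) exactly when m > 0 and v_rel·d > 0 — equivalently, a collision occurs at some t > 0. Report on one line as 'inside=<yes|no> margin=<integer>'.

d = (8, -16),  |d|² = 320;  R = 6+3 = 9,  c = 320−9² = 239
v_rel = (-3, 8),  |v_rel|² = 73;  v_rel·d = (-3)·(8) + (8)·(-16) = -152
73·t² + 304·t + 239 = 0  ⇒  m = (-152)² − 73·239 = 5657
m = 5657 > 0,  v_rel·d = -152 < 0  ⇒  outside

inside=no margin=5657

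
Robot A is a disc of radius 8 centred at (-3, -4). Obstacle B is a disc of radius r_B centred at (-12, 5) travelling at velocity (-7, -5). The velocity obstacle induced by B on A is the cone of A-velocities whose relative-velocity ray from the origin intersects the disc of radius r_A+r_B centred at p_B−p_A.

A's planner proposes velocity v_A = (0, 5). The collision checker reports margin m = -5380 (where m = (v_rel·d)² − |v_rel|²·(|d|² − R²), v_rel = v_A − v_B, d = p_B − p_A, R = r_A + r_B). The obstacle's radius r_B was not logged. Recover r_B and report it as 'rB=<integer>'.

m = -5380
d = (-9, 9);  v_rel = (7, 10),  |v_rel|² = 149
v_rel×d = (7)·(9) − (10)·(-9) = 153
since m = R²·149 − 153²:  R² = (23409 + -5380) / 149 = 121
R = √121 = 11  ⇒  r_B = 11 − 8 = 3

rB=3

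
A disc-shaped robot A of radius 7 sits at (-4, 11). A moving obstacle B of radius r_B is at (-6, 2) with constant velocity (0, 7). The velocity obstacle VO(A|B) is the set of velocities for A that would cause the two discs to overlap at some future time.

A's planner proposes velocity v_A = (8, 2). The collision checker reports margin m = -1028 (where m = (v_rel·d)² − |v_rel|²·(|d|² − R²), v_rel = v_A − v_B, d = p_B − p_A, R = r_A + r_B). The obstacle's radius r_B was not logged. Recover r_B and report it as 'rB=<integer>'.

m = -1028
d = (-2, -9);  v_rel = (8, -5),  |v_rel|² = 89
v_rel×d = (8)·(-9) − (-5)·(-2) = -82
since m = R²·89 − (-82)²:  R² = (6724 + -1028) / 89 = 64
R = √64 = 8  ⇒  r_B = 8 − 7 = 1

rB=1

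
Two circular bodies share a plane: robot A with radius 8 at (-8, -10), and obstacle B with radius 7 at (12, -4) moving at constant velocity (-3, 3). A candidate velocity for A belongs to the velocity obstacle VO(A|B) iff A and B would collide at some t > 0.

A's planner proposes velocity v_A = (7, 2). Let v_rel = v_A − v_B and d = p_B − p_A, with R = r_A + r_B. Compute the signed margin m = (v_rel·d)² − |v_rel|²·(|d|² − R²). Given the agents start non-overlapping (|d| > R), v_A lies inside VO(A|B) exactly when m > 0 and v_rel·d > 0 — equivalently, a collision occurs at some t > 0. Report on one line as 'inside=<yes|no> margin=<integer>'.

d = (20, 6),  |d|² = 436;  R = 8+7 = 15,  c = 436−15² = 211
v_rel = (10, -1),  |v_rel|² = 101;  v_rel·d = (10)·(20) + (-1)·(6) = 194
101·t² − 388·t + 211 = 0  ⇒  m = 194² − 101·211 = 16325
m = 16325 > 0,  v_rel·d = 194 > 0  ⇒  inside

inside=yes margin=16325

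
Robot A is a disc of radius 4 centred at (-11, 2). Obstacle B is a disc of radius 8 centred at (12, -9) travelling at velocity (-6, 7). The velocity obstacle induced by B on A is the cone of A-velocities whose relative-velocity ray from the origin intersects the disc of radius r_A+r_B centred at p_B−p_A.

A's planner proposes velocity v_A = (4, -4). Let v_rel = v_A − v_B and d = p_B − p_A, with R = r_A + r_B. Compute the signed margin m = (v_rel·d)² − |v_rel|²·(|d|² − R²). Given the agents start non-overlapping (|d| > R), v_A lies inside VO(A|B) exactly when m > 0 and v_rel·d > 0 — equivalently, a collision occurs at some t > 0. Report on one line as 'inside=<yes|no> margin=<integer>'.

d = (23, -11),  |d|² = 650;  R = 4+8 = 12,  c = 650−12² = 506
v_rel = (10, -11),  |v_rel|² = 221;  v_rel·d = (10)·(23) + (-11)·(-11) = 351
221·t² − 702·t + 506 = 0  ⇒  m = 351² − 221·506 = 11375
m = 11375 > 0,  v_rel·d = 351 > 0  ⇒  inside

inside=yes margin=11375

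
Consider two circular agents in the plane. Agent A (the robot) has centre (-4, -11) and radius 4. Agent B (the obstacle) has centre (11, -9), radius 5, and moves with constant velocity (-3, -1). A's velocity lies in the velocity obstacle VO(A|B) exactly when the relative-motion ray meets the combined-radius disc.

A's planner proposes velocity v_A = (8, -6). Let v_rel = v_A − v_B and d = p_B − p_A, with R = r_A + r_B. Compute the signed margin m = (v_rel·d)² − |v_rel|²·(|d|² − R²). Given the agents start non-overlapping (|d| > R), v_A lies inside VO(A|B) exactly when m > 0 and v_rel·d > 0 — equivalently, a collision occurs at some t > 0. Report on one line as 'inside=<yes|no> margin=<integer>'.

d = (15, 2),  |d|² = 229;  R = 4+5 = 9,  c = 229−9² = 148
v_rel = (11, -5),  |v_rel|² = 146;  v_rel·d = (11)·(15) + (-5)·(2) = 155
146·t² − 310·t + 148 = 0  ⇒  m = 155² − 146·148 = 2417
m = 2417 > 0,  v_rel·d = 155 > 0  ⇒  inside

inside=yes margin=2417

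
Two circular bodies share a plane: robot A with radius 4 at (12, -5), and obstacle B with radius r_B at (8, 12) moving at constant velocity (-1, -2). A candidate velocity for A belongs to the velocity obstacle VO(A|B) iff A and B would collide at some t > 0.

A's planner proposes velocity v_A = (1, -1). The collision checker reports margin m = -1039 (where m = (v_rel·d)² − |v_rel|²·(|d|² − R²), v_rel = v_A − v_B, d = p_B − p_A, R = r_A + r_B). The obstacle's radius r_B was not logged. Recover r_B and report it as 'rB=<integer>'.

m = -1039
d = (-4, 17);  v_rel = (2, 1),  |v_rel|² = 5
v_rel×d = (2)·(17) − (1)·(-4) = 38
since m = R²·5 − 38²:  R² = (1444 + -1039) / 5 = 81
R = √81 = 9  ⇒  r_B = 9 − 4 = 5

rB=5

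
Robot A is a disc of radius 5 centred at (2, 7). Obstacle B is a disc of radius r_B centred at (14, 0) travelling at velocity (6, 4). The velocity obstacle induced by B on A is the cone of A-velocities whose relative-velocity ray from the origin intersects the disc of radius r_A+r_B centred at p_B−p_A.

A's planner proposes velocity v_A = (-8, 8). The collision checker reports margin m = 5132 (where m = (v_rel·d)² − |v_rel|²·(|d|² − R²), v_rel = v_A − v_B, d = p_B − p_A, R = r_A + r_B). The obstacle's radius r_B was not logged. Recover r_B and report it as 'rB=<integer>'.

m = 5132
d = (12, -7);  v_rel = (-14, 4),  |v_rel|² = 212
v_rel×d = (-14)·(-7) − (4)·(12) = 50
since m = R²·212 − 50²:  R² = (2500 + 5132) / 212 = 36
R = √36 = 6  ⇒  r_B = 6 − 5 = 1

rB=1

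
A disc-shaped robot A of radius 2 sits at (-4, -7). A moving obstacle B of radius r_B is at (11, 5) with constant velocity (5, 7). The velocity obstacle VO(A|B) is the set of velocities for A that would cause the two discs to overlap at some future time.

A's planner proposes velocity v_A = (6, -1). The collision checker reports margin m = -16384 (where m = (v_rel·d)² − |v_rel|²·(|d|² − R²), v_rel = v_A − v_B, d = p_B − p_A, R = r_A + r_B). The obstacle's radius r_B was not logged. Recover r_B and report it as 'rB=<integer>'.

m = -16384
d = (15, 12);  v_rel = (1, -8),  |v_rel|² = 65
v_rel×d = (1)·(12) − (-8)·(15) = 132
since m = R²·65 − 132²:  R² = (17424 + -16384) / 65 = 16
R = √16 = 4  ⇒  r_B = 4 − 2 = 2

rB=2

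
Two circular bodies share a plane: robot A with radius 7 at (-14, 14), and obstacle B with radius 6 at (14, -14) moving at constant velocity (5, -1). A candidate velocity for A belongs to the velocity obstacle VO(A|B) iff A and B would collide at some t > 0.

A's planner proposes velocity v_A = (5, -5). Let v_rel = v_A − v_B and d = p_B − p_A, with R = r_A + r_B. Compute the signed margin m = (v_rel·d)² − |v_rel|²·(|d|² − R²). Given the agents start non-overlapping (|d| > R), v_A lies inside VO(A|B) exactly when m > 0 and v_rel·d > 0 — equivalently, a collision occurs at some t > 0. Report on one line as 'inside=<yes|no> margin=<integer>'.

d = (28, -28),  |d|² = 1568;  R = 7+6 = 13,  c = 1568−13² = 1399
v_rel = (0, -4),  |v_rel|² = 16;  v_rel·d = (0)·(28) + (-4)·(-28) = 112
16·t² − 224·t + 1399 = 0  ⇒  m = 112² − 16·1399 = -9840
m = -9840 < 0,  v_rel·d = 112 > 0  ⇒  outside

inside=no margin=-9840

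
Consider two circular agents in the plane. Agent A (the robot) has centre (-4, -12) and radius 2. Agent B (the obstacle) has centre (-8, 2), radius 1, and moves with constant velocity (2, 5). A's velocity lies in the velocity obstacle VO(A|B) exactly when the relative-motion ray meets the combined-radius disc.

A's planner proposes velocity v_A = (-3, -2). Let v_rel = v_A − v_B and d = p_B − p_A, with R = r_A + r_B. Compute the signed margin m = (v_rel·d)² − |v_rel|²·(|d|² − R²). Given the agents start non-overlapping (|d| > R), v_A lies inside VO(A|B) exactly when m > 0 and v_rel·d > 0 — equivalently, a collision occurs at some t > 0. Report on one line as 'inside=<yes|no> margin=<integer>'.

d = (-4, 14),  |d|² = 212;  R = 2+1 = 3,  c = 212−3² = 203
v_rel = (-5, -7),  |v_rel|² = 74;  v_rel·d = (-5)·(-4) + (-7)·(14) = -78
74·t² + 156·t + 203 = 0  ⇒  m = (-78)² − 74·203 = -8938
m = -8938 < 0,  v_rel·d = -78 < 0  ⇒  outside

inside=no margin=-8938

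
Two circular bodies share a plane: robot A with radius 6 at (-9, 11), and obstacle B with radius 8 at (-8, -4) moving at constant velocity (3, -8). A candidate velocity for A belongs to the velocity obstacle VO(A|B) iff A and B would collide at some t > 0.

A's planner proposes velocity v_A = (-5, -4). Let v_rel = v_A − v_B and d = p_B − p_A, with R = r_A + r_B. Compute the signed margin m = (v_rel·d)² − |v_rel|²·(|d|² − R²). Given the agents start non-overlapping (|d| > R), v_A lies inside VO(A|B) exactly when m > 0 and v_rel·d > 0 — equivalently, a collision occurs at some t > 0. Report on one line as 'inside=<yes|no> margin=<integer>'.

d = (1, -15),  |d|² = 226;  R = 6+8 = 14,  c = 226−14² = 30
v_rel = (-8, 4),  |v_rel|² = 80;  v_rel·d = (-8)·(1) + (4)·(-15) = -68
80·t² + 136·t + 30 = 0  ⇒  m = (-68)² − 80·30 = 2224
m = 2224 > 0,  v_rel·d = -68 < 0  ⇒  outside

inside=no margin=2224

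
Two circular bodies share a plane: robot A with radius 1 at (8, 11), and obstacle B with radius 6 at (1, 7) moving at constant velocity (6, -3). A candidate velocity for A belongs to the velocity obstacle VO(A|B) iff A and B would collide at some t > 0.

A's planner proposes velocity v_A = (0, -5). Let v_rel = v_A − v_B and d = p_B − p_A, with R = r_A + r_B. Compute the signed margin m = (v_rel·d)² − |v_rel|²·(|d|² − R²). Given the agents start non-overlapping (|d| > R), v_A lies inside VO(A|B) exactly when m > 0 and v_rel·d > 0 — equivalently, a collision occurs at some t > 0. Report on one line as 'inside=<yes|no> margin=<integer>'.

d = (-7, -4),  |d|² = 65;  R = 1+6 = 7,  c = 65−7² = 16
v_rel = (-6, -2),  |v_rel|² = 40;  v_rel·d = (-6)·(-7) + (-2)·(-4) = 50
40·t² − 100·t + 16 = 0  ⇒  m = 50² − 40·16 = 1860
m = 1860 > 0,  v_rel·d = 50 > 0  ⇒  inside

inside=yes margin=1860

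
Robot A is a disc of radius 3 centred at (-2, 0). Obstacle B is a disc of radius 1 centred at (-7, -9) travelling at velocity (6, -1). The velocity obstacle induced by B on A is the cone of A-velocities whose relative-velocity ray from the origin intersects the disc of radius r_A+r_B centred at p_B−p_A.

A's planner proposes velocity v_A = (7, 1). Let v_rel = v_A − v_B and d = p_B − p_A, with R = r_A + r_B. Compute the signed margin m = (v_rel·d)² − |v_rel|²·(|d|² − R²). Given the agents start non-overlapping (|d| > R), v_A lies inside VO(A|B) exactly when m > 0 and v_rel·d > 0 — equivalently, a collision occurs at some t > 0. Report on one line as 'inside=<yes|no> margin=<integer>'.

d = (-5, -9),  |d|² = 106;  R = 3+1 = 4,  c = 106−4² = 90
v_rel = (1, 2),  |v_rel|² = 5;  v_rel·d = (1)·(-5) + (2)·(-9) = -23
5·t² + 46·t + 90 = 0  ⇒  m = (-23)² − 5·90 = 79
m = 79 > 0,  v_rel·d = -23 < 0  ⇒  outside

inside=no margin=79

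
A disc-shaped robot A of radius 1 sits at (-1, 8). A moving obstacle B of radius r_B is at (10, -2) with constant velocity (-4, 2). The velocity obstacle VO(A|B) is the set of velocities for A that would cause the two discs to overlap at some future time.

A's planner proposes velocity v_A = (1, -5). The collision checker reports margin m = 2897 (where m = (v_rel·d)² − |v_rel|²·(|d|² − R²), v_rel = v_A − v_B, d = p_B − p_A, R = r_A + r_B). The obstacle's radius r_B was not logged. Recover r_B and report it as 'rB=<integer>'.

m = 2897
d = (11, -10);  v_rel = (5, -7),  |v_rel|² = 74
v_rel×d = (5)·(-10) − (-7)·(11) = 27
since m = R²·74 − 27²:  R² = (729 + 2897) / 74 = 49
R = √49 = 7  ⇒  r_B = 7 − 1 = 6

rB=6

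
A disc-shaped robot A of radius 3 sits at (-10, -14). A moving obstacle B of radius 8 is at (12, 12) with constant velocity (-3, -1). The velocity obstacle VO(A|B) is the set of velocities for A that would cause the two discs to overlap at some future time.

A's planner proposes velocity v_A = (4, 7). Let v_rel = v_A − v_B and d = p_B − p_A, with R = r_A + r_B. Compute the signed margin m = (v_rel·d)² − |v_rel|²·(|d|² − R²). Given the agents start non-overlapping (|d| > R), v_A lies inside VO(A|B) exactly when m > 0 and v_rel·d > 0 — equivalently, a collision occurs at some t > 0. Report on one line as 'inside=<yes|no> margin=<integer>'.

d = (22, 26),  |d|² = 1160;  R = 3+8 = 11,  c = 1160−11² = 1039
v_rel = (7, 8),  |v_rel|² = 113;  v_rel·d = (7)·(22) + (8)·(26) = 362
113·t² − 724·t + 1039 = 0  ⇒  m = 362² − 113·1039 = 13637
m = 13637 > 0,  v_rel·d = 362 > 0  ⇒  inside

inside=yes margin=13637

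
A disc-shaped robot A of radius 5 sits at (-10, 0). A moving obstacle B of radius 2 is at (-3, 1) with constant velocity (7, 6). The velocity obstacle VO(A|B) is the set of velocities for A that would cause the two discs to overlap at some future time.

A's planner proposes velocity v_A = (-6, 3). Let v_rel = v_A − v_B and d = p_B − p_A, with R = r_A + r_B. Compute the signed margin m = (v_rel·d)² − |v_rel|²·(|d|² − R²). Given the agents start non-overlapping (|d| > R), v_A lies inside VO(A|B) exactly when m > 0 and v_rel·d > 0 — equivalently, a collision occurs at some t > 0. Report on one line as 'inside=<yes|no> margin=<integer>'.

d = (7, 1),  |d|² = 50;  R = 5+2 = 7,  c = 50−7² = 1
v_rel = (-13, -3),  |v_rel|² = 178;  v_rel·d = (-13)·(7) + (-3)·(1) = -94
178·t² + 188·t + 1 = 0  ⇒  m = (-94)² − 178·1 = 8658
m = 8658 > 0,  v_rel·d = -94 < 0  ⇒  outside

inside=no margin=8658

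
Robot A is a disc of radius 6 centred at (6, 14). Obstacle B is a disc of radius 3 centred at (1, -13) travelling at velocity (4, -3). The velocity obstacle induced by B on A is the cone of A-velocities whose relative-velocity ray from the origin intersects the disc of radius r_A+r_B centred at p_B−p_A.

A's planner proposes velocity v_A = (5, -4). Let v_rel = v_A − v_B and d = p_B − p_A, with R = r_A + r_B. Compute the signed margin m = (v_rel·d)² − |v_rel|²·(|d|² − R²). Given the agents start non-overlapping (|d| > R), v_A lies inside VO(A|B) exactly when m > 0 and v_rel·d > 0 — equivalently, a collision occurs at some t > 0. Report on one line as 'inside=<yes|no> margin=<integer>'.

d = (-5, -27),  |d|² = 754;  R = 6+3 = 9,  c = 754−9² = 673
v_rel = (1, -1),  |v_rel|² = 2;  v_rel·d = (1)·(-5) + (-1)·(-27) = 22
2·t² − 44·t + 673 = 0  ⇒  m = 22² − 2·673 = -862
m = -862 < 0,  v_rel·d = 22 > 0  ⇒  outside

inside=no margin=-862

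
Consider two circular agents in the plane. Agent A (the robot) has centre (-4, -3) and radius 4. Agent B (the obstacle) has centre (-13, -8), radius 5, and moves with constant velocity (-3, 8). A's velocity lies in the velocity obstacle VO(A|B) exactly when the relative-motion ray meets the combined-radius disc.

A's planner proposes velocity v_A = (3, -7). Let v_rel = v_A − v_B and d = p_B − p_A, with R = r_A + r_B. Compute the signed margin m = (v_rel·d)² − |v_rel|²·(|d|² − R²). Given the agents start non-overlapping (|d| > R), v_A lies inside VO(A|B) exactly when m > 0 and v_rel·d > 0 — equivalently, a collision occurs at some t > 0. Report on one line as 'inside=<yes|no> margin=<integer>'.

d = (-9, -5),  |d|² = 106;  R = 4+5 = 9,  c = 106−9² = 25
v_rel = (6, -15),  |v_rel|² = 261;  v_rel·d = (6)·(-9) + (-15)·(-5) = 21
261·t² − 42·t + 25 = 0  ⇒  m = 21² − 261·25 = -6084
m = -6084 < 0,  v_rel·d = 21 > 0  ⇒  outside

inside=no margin=-6084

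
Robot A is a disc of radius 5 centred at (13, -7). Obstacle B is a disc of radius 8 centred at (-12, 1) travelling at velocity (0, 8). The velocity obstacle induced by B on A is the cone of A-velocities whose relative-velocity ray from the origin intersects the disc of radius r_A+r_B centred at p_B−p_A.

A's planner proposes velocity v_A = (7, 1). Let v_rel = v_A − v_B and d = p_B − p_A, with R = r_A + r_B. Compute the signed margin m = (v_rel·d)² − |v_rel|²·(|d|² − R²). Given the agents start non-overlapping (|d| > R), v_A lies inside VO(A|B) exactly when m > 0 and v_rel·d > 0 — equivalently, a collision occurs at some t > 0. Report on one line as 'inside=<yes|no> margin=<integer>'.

d = (-25, 8),  |d|² = 689;  R = 5+8 = 13,  c = 689−13² = 520
v_rel = (7, -7),  |v_rel|² = 98;  v_rel·d = (7)·(-25) + (-7)·(8) = -231
98·t² + 462·t + 520 = 0  ⇒  m = (-231)² − 98·520 = 2401
m = 2401 > 0,  v_rel·d = -231 < 0  ⇒  outside

inside=no margin=2401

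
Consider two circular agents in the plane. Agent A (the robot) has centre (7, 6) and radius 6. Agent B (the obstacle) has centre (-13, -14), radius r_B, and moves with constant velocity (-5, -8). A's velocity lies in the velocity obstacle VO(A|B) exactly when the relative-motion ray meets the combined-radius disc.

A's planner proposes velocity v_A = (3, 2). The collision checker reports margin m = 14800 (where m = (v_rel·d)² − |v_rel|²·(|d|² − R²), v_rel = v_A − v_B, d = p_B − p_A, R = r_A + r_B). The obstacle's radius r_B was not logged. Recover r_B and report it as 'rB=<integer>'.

m = 14800
d = (-20, -20);  v_rel = (8, 10),  |v_rel|² = 164
v_rel×d = (8)·(-20) − (10)·(-20) = 40
since m = R²·164 − 40²:  R² = (1600 + 14800) / 164 = 100
R = √100 = 10  ⇒  r_B = 10 − 6 = 4

rB=4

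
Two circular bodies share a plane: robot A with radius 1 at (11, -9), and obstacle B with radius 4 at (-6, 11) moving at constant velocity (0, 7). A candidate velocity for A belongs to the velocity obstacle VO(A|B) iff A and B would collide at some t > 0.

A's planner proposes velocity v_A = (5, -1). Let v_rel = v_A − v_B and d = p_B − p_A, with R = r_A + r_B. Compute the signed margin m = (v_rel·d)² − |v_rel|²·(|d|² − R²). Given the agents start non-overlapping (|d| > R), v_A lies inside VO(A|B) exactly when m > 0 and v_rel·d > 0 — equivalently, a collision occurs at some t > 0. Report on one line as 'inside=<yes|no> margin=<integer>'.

d = (-17, 20),  |d|² = 689;  R = 1+4 = 5,  c = 689−5² = 664
v_rel = (5, -8),  |v_rel|² = 89;  v_rel·d = (5)·(-17) + (-8)·(20) = -245
89·t² + 490·t + 664 = 0  ⇒  m = (-245)² − 89·664 = 929
m = 929 > 0,  v_rel·d = -245 < 0  ⇒  outside

inside=no margin=929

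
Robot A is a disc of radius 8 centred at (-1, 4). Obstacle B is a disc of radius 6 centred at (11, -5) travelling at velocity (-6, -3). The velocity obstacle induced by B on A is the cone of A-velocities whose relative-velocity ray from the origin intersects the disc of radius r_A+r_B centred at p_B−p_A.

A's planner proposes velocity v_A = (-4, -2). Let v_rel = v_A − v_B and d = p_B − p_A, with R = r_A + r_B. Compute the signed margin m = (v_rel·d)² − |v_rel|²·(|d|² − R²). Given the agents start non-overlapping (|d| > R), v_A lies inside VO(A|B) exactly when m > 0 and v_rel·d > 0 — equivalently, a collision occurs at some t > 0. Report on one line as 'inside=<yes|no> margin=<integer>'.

d = (12, -9),  |d|² = 225;  R = 8+6 = 14,  c = 225−14² = 29
v_rel = (2, 1),  |v_rel|² = 5;  v_rel·d = (2)·(12) + (1)·(-9) = 15
5·t² − 30·t + 29 = 0  ⇒  m = 15² − 5·29 = 80
m = 80 > 0,  v_rel·d = 15 > 0  ⇒  inside

inside=yes margin=80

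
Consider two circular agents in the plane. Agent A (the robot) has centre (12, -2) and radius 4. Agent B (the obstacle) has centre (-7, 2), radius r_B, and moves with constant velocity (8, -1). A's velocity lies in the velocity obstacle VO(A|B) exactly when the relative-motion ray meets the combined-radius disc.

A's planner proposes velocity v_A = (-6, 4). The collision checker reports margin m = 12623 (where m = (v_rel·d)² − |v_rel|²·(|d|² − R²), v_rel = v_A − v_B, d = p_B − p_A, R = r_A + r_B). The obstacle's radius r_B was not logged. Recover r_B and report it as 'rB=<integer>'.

m = 12623
d = (-19, 4);  v_rel = (-14, 5),  |v_rel|² = 221
v_rel×d = (-14)·(4) − (5)·(-19) = 39
since m = R²·221 − 39²:  R² = (1521 + 12623) / 221 = 64
R = √64 = 8  ⇒  r_B = 8 − 4 = 4

rB=4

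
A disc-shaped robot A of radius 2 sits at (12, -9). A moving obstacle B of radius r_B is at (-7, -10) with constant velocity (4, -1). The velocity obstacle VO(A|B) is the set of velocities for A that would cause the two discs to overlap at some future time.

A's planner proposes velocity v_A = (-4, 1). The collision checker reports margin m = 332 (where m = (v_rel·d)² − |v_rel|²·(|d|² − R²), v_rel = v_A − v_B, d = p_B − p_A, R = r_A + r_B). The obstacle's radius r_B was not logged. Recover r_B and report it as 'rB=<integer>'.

m = 332
d = (-19, -1);  v_rel = (-8, 2),  |v_rel|² = 68
v_rel×d = (-8)·(-1) − (2)·(-19) = 46
since m = R²·68 − 46²:  R² = (2116 + 332) / 68 = 36
R = √36 = 6  ⇒  r_B = 6 − 2 = 4

rB=4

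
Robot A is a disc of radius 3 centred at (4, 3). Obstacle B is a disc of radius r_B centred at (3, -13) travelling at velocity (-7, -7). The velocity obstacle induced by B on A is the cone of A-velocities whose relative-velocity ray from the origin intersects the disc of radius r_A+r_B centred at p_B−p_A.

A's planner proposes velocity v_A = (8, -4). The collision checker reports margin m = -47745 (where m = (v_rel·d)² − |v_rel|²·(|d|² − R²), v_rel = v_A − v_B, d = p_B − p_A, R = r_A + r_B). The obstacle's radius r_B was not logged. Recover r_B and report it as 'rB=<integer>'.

m = -47745
d = (-1, -16);  v_rel = (15, 3),  |v_rel|² = 234
v_rel×d = (15)·(-16) − (3)·(-1) = -237
since m = R²·234 − (-237)²:  R² = (56169 + -47745) / 234 = 36
R = √36 = 6  ⇒  r_B = 6 − 3 = 3

rB=3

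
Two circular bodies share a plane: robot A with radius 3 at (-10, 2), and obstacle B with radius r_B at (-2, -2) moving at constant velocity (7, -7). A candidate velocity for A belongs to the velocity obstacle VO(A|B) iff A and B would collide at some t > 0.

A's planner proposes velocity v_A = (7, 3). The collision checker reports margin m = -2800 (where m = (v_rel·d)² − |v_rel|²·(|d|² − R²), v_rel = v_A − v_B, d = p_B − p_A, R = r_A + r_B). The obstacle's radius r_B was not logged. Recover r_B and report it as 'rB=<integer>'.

m = -2800
d = (8, -4);  v_rel = (0, 10),  |v_rel|² = 100
v_rel×d = (0)·(-4) − (10)·(8) = -80
since m = R²·100 − (-80)²:  R² = (6400 + -2800) / 100 = 36
R = √36 = 6  ⇒  r_B = 6 − 3 = 3

rB=3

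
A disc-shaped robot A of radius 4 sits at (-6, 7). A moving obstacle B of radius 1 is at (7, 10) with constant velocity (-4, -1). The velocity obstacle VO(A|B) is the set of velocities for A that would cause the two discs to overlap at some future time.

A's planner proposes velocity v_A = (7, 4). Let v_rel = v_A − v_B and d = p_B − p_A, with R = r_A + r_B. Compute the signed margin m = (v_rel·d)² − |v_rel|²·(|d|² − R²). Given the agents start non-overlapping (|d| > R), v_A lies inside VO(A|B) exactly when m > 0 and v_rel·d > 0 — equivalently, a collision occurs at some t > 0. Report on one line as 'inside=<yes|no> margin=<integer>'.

d = (13, 3),  |d|² = 178;  R = 4+1 = 5,  c = 178−5² = 153
v_rel = (11, 5),  |v_rel|² = 146;  v_rel·d = (11)·(13) + (5)·(3) = 158
146·t² − 316·t + 153 = 0  ⇒  m = 158² − 146·153 = 2626
m = 2626 > 0,  v_rel·d = 158 > 0  ⇒  inside

inside=yes margin=2626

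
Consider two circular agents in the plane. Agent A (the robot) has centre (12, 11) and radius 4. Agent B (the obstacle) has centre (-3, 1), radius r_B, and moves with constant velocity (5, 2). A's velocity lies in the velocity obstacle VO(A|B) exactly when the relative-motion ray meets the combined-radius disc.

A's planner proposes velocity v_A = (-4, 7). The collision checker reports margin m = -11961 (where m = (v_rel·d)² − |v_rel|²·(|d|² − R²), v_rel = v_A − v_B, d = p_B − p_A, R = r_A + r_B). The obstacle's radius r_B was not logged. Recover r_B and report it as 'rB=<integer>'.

m = -11961
d = (-15, -10);  v_rel = (-9, 5),  |v_rel|² = 106
v_rel×d = (-9)·(-10) − (5)·(-15) = 165
since m = R²·106 − 165²:  R² = (27225 + -11961) / 106 = 144
R = √144 = 12  ⇒  r_B = 12 − 4 = 8

rB=8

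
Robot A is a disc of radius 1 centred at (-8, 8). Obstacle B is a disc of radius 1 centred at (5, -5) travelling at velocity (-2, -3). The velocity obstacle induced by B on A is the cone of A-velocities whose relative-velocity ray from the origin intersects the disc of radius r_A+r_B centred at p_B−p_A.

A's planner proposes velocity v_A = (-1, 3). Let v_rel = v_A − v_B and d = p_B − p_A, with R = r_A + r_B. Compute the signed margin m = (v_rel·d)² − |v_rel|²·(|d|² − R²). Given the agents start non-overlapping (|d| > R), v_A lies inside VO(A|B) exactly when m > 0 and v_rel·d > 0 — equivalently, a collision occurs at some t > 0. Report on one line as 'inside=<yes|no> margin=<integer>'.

d = (13, -13),  |d|² = 338;  R = 1+1 = 2,  c = 338−2² = 334
v_rel = (1, 6),  |v_rel|² = 37;  v_rel·d = (1)·(13) + (6)·(-13) = -65
37·t² + 130·t + 334 = 0  ⇒  m = (-65)² − 37·334 = -8133
m = -8133 < 0,  v_rel·d = -65 < 0  ⇒  outside

inside=no margin=-8133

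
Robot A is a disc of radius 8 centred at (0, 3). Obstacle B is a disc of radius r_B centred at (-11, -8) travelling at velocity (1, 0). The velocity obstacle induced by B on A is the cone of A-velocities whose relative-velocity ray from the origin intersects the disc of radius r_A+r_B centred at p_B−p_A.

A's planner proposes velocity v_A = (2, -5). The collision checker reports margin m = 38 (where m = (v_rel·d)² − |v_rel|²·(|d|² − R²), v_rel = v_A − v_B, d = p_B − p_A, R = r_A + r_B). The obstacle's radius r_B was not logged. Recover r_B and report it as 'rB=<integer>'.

m = 38
d = (-11, -11);  v_rel = (1, -5),  |v_rel|² = 26
v_rel×d = (1)·(-11) − (-5)·(-11) = -66
since m = R²·26 − (-66)²:  R² = (4356 + 38) / 26 = 169
R = √169 = 13  ⇒  r_B = 13 − 8 = 5

rB=5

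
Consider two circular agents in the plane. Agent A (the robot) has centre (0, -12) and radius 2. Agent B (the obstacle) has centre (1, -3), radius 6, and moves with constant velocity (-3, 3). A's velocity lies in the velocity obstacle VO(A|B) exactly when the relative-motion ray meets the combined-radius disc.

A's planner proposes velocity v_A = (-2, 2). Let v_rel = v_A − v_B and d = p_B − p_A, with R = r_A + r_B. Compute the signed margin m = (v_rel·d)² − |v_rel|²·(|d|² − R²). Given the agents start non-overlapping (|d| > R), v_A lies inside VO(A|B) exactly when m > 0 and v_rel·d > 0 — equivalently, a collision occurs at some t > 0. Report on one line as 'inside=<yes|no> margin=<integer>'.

d = (1, 9),  |d|² = 82;  R = 2+6 = 8,  c = 82−8² = 18
v_rel = (1, -1),  |v_rel|² = 2;  v_rel·d = (1)·(1) + (-1)·(9) = -8
2·t² + 16·t + 18 = 0  ⇒  m = (-8)² − 2·18 = 28
m = 28 > 0,  v_rel·d = -8 < 0  ⇒  outside

inside=no margin=28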